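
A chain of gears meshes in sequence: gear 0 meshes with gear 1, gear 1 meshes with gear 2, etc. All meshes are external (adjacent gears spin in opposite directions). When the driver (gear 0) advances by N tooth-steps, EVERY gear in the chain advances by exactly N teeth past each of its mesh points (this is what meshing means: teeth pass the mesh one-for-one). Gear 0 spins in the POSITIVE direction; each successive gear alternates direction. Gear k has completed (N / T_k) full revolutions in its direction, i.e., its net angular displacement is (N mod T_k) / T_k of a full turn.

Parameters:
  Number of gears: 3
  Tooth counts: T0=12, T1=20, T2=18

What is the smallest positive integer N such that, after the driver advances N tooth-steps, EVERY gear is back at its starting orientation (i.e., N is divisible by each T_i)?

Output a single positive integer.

Answer: 180

Derivation:
Gear k returns to start when N is a multiple of T_k.
All gears at start simultaneously when N is a common multiple of [12, 20, 18]; the smallest such N is lcm(12, 20, 18).
Start: lcm = T0 = 12
Fold in T1=20: gcd(12, 20) = 4; lcm(12, 20) = 12 * 20 / 4 = 240 / 4 = 60
Fold in T2=18: gcd(60, 18) = 6; lcm(60, 18) = 60 * 18 / 6 = 1080 / 6 = 180
Full cycle length = 180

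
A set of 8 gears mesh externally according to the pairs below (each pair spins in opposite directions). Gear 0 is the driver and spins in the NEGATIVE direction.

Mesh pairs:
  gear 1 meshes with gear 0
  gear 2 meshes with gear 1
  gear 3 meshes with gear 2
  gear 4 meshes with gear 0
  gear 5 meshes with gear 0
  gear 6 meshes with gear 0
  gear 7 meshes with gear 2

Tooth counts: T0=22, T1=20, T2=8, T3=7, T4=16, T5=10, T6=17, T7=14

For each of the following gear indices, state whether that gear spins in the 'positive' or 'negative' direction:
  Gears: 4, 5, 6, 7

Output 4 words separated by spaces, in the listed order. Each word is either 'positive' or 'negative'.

Gear 0 (driver): negative (depth 0)
  gear 1: meshes with gear 0 -> depth 1 -> positive (opposite of gear 0)
  gear 2: meshes with gear 1 -> depth 2 -> negative (opposite of gear 1)
  gear 3: meshes with gear 2 -> depth 3 -> positive (opposite of gear 2)
  gear 4: meshes with gear 0 -> depth 1 -> positive (opposite of gear 0)
  gear 5: meshes with gear 0 -> depth 1 -> positive (opposite of gear 0)
  gear 6: meshes with gear 0 -> depth 1 -> positive (opposite of gear 0)
  gear 7: meshes with gear 2 -> depth 3 -> positive (opposite of gear 2)
Queried indices 4, 5, 6, 7 -> positive, positive, positive, positive

Answer: positive positive positive positive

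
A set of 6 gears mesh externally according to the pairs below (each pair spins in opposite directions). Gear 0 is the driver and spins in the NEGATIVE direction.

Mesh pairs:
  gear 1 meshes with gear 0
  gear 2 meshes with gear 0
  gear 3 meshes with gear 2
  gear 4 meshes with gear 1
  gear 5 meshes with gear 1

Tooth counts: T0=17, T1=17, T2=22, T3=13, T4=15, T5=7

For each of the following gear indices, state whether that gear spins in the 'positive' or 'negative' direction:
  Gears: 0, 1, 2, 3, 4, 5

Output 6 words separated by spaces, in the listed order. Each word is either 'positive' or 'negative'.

Answer: negative positive positive negative negative negative

Derivation:
Gear 0 (driver): negative (depth 0)
  gear 1: meshes with gear 0 -> depth 1 -> positive (opposite of gear 0)
  gear 2: meshes with gear 0 -> depth 1 -> positive (opposite of gear 0)
  gear 3: meshes with gear 2 -> depth 2 -> negative (opposite of gear 2)
  gear 4: meshes with gear 1 -> depth 2 -> negative (opposite of gear 1)
  gear 5: meshes with gear 1 -> depth 2 -> negative (opposite of gear 1)
Queried indices 0, 1, 2, 3, 4, 5 -> negative, positive, positive, negative, negative, negative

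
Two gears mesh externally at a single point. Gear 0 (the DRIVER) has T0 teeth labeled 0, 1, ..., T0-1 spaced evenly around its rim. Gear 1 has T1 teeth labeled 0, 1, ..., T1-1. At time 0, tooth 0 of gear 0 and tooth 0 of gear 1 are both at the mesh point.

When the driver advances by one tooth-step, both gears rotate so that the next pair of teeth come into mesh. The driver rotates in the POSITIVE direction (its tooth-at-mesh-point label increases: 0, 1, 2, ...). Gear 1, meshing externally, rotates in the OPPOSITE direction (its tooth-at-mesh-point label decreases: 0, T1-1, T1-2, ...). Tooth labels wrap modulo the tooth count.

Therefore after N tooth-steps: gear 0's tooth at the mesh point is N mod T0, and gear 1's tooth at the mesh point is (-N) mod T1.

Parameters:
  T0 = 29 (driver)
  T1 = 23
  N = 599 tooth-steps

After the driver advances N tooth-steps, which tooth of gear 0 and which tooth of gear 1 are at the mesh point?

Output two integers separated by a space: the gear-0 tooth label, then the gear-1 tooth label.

Answer: 19 22

Derivation:
Gear 0 (driver, T0=29): tooth at mesh = N mod T0
  599 = 20 * 29 + 19, so 599 mod 29 = 19
  gear 0 tooth = 19
Gear 1 (driven, T1=23): tooth at mesh = (-N) mod T1
  599 = 26 * 23 + 1, so 599 mod 23 = 1
  (-599) mod 23 = (-1) mod 23 = 23 - 1 = 22
Mesh after 599 steps: gear-0 tooth 19 meets gear-1 tooth 22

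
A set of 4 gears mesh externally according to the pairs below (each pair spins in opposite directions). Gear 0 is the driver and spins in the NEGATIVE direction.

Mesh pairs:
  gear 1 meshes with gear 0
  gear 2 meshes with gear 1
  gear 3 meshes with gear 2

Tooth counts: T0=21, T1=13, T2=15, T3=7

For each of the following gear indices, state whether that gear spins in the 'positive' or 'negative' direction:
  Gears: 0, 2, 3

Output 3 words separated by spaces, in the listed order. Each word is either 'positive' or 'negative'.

Answer: negative negative positive

Derivation:
Gear 0 (driver): negative (depth 0)
  gear 1: meshes with gear 0 -> depth 1 -> positive (opposite of gear 0)
  gear 2: meshes with gear 1 -> depth 2 -> negative (opposite of gear 1)
  gear 3: meshes with gear 2 -> depth 3 -> positive (opposite of gear 2)
Queried indices 0, 2, 3 -> negative, negative, positive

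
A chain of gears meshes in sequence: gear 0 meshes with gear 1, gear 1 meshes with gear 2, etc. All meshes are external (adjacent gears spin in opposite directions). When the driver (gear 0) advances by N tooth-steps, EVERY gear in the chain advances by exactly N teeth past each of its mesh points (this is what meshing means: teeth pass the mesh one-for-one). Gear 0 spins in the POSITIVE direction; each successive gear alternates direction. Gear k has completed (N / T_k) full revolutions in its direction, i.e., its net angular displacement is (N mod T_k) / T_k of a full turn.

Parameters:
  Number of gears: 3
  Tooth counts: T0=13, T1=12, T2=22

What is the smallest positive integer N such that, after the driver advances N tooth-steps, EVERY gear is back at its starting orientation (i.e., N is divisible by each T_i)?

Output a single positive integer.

Gear k returns to start when N is a multiple of T_k.
All gears at start simultaneously when N is a common multiple of [13, 12, 22]; the smallest such N is lcm(13, 12, 22).
Start: lcm = T0 = 13
Fold in T1=12: gcd(13, 12) = 1; lcm(13, 12) = 13 * 12 / 1 = 156 / 1 = 156
Fold in T2=22: gcd(156, 22) = 2; lcm(156, 22) = 156 * 22 / 2 = 3432 / 2 = 1716
Full cycle length = 1716

Answer: 1716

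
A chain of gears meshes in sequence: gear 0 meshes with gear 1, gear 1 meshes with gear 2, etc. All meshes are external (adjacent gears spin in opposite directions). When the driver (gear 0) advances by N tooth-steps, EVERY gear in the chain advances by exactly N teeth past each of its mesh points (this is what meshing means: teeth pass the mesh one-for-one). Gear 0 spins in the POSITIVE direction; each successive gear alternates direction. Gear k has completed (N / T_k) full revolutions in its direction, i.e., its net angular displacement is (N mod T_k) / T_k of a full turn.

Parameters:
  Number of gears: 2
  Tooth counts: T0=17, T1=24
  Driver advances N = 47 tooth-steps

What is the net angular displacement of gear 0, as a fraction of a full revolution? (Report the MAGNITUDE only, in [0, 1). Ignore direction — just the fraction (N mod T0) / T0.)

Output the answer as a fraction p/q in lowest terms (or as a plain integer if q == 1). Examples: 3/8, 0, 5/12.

Answer: 13/17

Derivation:
Chain of 2 gears, tooth counts: [17, 24]
  gear 0: T0=17, direction=positive, advance = 47 mod 17 = 13 teeth = 13/17 turn
  gear 1: T1=24, direction=negative, advance = 47 mod 24 = 23 teeth = 23/24 turn
Gear 0: 47 mod 17 = 13
Fraction = 13 / 17 = 13/17 (gcd(13,17)=1) = 13/17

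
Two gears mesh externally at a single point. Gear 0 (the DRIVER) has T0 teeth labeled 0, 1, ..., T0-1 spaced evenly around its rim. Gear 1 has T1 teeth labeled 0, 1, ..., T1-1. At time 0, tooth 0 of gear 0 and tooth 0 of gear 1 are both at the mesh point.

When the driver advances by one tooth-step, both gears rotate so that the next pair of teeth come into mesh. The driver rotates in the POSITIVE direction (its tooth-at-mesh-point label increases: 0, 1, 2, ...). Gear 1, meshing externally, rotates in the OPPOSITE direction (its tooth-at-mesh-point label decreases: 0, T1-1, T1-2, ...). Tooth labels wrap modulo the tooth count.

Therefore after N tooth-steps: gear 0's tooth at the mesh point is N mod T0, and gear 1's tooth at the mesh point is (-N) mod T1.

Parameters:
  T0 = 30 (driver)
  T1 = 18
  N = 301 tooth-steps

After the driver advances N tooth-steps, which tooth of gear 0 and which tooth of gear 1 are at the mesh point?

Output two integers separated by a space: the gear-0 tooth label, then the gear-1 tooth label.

Gear 0 (driver, T0=30): tooth at mesh = N mod T0
  301 = 10 * 30 + 1, so 301 mod 30 = 1
  gear 0 tooth = 1
Gear 1 (driven, T1=18): tooth at mesh = (-N) mod T1
  301 = 16 * 18 + 13, so 301 mod 18 = 13
  (-301) mod 18 = (-13) mod 18 = 18 - 13 = 5
Mesh after 301 steps: gear-0 tooth 1 meets gear-1 tooth 5

Answer: 1 5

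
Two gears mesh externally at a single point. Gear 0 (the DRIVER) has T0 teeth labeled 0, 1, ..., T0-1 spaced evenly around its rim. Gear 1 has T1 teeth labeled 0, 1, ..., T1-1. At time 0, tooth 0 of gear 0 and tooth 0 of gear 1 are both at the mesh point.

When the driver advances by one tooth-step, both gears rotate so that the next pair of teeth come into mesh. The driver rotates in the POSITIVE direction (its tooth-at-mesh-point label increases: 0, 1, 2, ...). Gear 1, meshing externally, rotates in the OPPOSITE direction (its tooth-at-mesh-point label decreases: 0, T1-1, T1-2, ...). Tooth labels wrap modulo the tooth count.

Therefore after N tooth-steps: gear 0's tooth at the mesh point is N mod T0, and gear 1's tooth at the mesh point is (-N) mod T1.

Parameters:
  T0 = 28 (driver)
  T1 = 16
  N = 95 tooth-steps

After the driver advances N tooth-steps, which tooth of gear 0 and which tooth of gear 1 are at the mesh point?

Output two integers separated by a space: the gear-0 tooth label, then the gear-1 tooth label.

Gear 0 (driver, T0=28): tooth at mesh = N mod T0
  95 = 3 * 28 + 11, so 95 mod 28 = 11
  gear 0 tooth = 11
Gear 1 (driven, T1=16): tooth at mesh = (-N) mod T1
  95 = 5 * 16 + 15, so 95 mod 16 = 15
  (-95) mod 16 = (-15) mod 16 = 16 - 15 = 1
Mesh after 95 steps: gear-0 tooth 11 meets gear-1 tooth 1

Answer: 11 1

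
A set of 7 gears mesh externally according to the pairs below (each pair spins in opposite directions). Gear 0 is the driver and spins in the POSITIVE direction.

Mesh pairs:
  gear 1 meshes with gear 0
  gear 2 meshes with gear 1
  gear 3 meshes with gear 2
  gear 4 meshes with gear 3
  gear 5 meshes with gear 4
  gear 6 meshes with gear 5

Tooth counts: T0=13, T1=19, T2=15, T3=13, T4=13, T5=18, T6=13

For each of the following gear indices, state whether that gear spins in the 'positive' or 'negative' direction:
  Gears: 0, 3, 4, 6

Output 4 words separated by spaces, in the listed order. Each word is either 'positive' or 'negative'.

Answer: positive negative positive positive

Derivation:
Gear 0 (driver): positive (depth 0)
  gear 1: meshes with gear 0 -> depth 1 -> negative (opposite of gear 0)
  gear 2: meshes with gear 1 -> depth 2 -> positive (opposite of gear 1)
  gear 3: meshes with gear 2 -> depth 3 -> negative (opposite of gear 2)
  gear 4: meshes with gear 3 -> depth 4 -> positive (opposite of gear 3)
  gear 5: meshes with gear 4 -> depth 5 -> negative (opposite of gear 4)
  gear 6: meshes with gear 5 -> depth 6 -> positive (opposite of gear 5)
Queried indices 0, 3, 4, 6 -> positive, negative, positive, positive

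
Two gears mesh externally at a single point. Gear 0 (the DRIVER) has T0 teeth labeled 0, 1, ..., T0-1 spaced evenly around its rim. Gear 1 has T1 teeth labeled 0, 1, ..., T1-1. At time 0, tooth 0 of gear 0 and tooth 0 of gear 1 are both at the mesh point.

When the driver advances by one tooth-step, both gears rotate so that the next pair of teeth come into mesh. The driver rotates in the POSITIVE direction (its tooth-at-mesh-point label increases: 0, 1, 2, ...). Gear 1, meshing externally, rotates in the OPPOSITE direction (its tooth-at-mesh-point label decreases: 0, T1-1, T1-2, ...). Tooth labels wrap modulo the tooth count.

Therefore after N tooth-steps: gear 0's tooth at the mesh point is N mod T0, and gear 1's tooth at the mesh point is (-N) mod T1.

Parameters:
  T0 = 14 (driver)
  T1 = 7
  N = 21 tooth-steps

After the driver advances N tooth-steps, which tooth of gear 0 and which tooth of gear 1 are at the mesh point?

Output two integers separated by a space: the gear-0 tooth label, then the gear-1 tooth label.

Answer: 7 0

Derivation:
Gear 0 (driver, T0=14): tooth at mesh = N mod T0
  21 = 1 * 14 + 7, so 21 mod 14 = 7
  gear 0 tooth = 7
Gear 1 (driven, T1=7): tooth at mesh = (-N) mod T1
  21 = 3 * 7 + 0, so 21 mod 7 = 0
  (-21) mod 7 = 0
Mesh after 21 steps: gear-0 tooth 7 meets gear-1 tooth 0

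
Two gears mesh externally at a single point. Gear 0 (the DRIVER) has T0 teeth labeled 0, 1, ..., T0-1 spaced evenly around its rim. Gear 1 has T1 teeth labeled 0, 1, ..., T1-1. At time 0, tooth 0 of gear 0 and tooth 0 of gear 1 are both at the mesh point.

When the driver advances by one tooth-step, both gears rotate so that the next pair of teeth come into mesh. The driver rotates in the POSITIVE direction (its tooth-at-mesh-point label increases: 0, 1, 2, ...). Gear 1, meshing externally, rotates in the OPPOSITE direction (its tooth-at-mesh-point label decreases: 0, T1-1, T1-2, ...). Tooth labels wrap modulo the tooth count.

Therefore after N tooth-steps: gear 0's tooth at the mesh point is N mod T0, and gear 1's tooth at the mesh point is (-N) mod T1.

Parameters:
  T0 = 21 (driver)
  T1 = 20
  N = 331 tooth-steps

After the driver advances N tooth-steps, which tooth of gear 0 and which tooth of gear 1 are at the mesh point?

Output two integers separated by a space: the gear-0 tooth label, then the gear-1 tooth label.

Answer: 16 9

Derivation:
Gear 0 (driver, T0=21): tooth at mesh = N mod T0
  331 = 15 * 21 + 16, so 331 mod 21 = 16
  gear 0 tooth = 16
Gear 1 (driven, T1=20): tooth at mesh = (-N) mod T1
  331 = 16 * 20 + 11, so 331 mod 20 = 11
  (-331) mod 20 = (-11) mod 20 = 20 - 11 = 9
Mesh after 331 steps: gear-0 tooth 16 meets gear-1 tooth 9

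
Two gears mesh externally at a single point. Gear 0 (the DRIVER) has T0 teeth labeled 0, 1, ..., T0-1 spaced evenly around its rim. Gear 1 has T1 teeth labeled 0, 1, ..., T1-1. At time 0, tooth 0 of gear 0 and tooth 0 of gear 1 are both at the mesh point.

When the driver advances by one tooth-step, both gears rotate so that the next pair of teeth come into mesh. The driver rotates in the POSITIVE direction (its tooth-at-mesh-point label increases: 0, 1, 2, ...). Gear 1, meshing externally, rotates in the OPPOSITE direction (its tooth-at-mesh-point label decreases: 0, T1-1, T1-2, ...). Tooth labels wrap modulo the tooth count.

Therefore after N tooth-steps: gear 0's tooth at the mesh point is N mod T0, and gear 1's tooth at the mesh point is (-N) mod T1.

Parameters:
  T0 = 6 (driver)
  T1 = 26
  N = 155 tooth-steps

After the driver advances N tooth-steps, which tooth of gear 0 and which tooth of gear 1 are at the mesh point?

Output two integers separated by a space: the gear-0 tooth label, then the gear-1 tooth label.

Answer: 5 1

Derivation:
Gear 0 (driver, T0=6): tooth at mesh = N mod T0
  155 = 25 * 6 + 5, so 155 mod 6 = 5
  gear 0 tooth = 5
Gear 1 (driven, T1=26): tooth at mesh = (-N) mod T1
  155 = 5 * 26 + 25, so 155 mod 26 = 25
  (-155) mod 26 = (-25) mod 26 = 26 - 25 = 1
Mesh after 155 steps: gear-0 tooth 5 meets gear-1 tooth 1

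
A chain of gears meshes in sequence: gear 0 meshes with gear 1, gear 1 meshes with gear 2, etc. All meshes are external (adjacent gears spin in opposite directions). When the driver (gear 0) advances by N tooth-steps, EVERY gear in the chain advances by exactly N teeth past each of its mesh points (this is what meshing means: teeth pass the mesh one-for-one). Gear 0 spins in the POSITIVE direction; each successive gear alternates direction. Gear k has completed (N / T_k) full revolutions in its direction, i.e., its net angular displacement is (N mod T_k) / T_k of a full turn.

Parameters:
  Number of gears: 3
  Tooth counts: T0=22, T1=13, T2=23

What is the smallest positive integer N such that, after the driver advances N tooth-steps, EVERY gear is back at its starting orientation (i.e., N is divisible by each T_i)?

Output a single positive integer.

Answer: 6578

Derivation:
Gear k returns to start when N is a multiple of T_k.
All gears at start simultaneously when N is a common multiple of [22, 13, 23]; the smallest such N is lcm(22, 13, 23).
Start: lcm = T0 = 22
Fold in T1=13: gcd(22, 13) = 1; lcm(22, 13) = 22 * 13 / 1 = 286 / 1 = 286
Fold in T2=23: gcd(286, 23) = 1; lcm(286, 23) = 286 * 23 / 1 = 6578 / 1 = 6578
Full cycle length = 6578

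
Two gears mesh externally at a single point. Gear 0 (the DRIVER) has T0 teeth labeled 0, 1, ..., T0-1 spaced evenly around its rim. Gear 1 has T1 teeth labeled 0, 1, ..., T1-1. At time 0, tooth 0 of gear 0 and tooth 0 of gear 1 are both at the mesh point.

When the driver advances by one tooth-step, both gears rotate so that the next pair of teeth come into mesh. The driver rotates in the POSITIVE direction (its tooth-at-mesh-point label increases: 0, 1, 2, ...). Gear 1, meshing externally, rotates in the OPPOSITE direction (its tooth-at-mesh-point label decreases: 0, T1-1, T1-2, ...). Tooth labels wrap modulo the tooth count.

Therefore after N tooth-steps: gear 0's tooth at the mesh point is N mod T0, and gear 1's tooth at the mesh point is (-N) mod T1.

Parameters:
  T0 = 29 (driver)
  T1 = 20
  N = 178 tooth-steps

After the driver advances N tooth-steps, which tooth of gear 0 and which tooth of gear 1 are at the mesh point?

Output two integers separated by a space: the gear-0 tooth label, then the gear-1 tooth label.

Answer: 4 2

Derivation:
Gear 0 (driver, T0=29): tooth at mesh = N mod T0
  178 = 6 * 29 + 4, so 178 mod 29 = 4
  gear 0 tooth = 4
Gear 1 (driven, T1=20): tooth at mesh = (-N) mod T1
  178 = 8 * 20 + 18, so 178 mod 20 = 18
  (-178) mod 20 = (-18) mod 20 = 20 - 18 = 2
Mesh after 178 steps: gear-0 tooth 4 meets gear-1 tooth 2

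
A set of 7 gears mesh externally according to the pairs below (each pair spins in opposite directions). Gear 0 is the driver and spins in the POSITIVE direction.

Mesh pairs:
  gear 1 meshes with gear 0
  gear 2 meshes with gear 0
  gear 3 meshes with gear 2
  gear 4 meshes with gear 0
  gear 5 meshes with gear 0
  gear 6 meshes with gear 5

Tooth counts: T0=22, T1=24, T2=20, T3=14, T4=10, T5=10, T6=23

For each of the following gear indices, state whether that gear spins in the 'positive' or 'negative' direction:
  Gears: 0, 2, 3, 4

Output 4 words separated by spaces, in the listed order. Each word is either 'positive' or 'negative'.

Answer: positive negative positive negative

Derivation:
Gear 0 (driver): positive (depth 0)
  gear 1: meshes with gear 0 -> depth 1 -> negative (opposite of gear 0)
  gear 2: meshes with gear 0 -> depth 1 -> negative (opposite of gear 0)
  gear 3: meshes with gear 2 -> depth 2 -> positive (opposite of gear 2)
  gear 4: meshes with gear 0 -> depth 1 -> negative (opposite of gear 0)
  gear 5: meshes with gear 0 -> depth 1 -> negative (opposite of gear 0)
  gear 6: meshes with gear 5 -> depth 2 -> positive (opposite of gear 5)
Queried indices 0, 2, 3, 4 -> positive, negative, positive, negative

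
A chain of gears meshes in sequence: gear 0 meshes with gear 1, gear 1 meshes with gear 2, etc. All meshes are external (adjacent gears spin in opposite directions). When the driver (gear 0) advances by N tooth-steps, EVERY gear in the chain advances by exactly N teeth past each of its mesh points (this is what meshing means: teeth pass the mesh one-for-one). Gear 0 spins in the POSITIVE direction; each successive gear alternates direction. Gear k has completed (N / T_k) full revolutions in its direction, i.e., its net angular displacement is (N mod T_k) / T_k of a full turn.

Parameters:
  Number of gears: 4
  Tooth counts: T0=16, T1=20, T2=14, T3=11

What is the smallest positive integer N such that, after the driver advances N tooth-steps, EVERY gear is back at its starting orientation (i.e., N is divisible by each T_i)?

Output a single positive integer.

Answer: 6160

Derivation:
Gear k returns to start when N is a multiple of T_k.
All gears at start simultaneously when N is a common multiple of [16, 20, 14, 11]; the smallest such N is lcm(16, 20, 14, 11).
Start: lcm = T0 = 16
Fold in T1=20: gcd(16, 20) = 4; lcm(16, 20) = 16 * 20 / 4 = 320 / 4 = 80
Fold in T2=14: gcd(80, 14) = 2; lcm(80, 14) = 80 * 14 / 2 = 1120 / 2 = 560
Fold in T3=11: gcd(560, 11) = 1; lcm(560, 11) = 560 * 11 / 1 = 6160 / 1 = 6160
Full cycle length = 6160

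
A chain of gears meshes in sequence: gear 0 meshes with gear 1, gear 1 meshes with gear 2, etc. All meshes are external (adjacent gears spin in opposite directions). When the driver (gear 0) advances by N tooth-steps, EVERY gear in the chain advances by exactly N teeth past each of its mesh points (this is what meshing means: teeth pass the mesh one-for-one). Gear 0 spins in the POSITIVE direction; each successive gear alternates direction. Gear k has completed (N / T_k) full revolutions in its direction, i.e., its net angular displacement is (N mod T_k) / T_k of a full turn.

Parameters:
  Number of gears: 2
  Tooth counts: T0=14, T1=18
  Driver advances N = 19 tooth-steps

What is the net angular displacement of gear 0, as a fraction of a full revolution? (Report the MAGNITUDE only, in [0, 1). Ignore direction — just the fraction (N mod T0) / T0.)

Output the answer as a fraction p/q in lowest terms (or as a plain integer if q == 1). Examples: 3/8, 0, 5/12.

Chain of 2 gears, tooth counts: [14, 18]
  gear 0: T0=14, direction=positive, advance = 19 mod 14 = 5 teeth = 5/14 turn
  gear 1: T1=18, direction=negative, advance = 19 mod 18 = 1 teeth = 1/18 turn
Gear 0: 19 mod 14 = 5
Fraction = 5 / 14 = 5/14 (gcd(5,14)=1) = 5/14

Answer: 5/14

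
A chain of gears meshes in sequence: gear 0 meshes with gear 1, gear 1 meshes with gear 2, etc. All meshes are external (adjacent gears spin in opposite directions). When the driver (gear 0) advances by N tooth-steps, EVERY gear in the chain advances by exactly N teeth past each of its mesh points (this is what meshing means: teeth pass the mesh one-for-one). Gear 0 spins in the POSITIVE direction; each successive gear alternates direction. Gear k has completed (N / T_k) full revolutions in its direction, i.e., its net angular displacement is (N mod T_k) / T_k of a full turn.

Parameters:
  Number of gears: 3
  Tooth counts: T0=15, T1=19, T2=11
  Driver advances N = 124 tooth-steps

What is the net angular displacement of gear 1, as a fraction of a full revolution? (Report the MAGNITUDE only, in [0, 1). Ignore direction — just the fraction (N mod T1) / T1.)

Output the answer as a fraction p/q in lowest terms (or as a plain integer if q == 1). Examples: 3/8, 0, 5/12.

Answer: 10/19

Derivation:
Chain of 3 gears, tooth counts: [15, 19, 11]
  gear 0: T0=15, direction=positive, advance = 124 mod 15 = 4 teeth = 4/15 turn
  gear 1: T1=19, direction=negative, advance = 124 mod 19 = 10 teeth = 10/19 turn
  gear 2: T2=11, direction=positive, advance = 124 mod 11 = 3 teeth = 3/11 turn
Gear 1: 124 mod 19 = 10
Fraction = 10 / 19 = 10/19 (gcd(10,19)=1) = 10/19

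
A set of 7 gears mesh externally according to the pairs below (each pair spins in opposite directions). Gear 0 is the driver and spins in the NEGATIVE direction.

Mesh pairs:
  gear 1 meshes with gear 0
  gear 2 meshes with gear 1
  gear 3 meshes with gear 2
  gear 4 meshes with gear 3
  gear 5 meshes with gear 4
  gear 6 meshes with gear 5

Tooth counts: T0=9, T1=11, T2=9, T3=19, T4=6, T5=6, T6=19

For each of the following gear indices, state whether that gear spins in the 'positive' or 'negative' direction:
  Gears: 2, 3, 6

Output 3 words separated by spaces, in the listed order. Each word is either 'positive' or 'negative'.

Answer: negative positive negative

Derivation:
Gear 0 (driver): negative (depth 0)
  gear 1: meshes with gear 0 -> depth 1 -> positive (opposite of gear 0)
  gear 2: meshes with gear 1 -> depth 2 -> negative (opposite of gear 1)
  gear 3: meshes with gear 2 -> depth 3 -> positive (opposite of gear 2)
  gear 4: meshes with gear 3 -> depth 4 -> negative (opposite of gear 3)
  gear 5: meshes with gear 4 -> depth 5 -> positive (opposite of gear 4)
  gear 6: meshes with gear 5 -> depth 6 -> negative (opposite of gear 5)
Queried indices 2, 3, 6 -> negative, positive, negative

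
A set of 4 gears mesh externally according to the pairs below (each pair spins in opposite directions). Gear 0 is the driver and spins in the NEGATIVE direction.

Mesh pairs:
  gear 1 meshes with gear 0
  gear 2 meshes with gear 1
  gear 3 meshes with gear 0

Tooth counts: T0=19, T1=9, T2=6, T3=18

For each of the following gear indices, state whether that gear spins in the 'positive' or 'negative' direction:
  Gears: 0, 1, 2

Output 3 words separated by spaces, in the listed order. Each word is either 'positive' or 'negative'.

Answer: negative positive negative

Derivation:
Gear 0 (driver): negative (depth 0)
  gear 1: meshes with gear 0 -> depth 1 -> positive (opposite of gear 0)
  gear 2: meshes with gear 1 -> depth 2 -> negative (opposite of gear 1)
  gear 3: meshes with gear 0 -> depth 1 -> positive (opposite of gear 0)
Queried indices 0, 1, 2 -> negative, positive, negative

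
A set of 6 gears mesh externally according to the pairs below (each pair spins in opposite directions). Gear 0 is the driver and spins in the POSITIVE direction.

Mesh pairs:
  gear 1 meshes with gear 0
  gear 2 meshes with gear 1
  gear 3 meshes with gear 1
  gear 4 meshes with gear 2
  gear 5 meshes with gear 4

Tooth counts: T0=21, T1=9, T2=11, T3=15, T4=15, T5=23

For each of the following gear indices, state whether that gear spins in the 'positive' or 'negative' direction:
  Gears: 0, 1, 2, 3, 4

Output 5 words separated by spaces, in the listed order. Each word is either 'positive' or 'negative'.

Answer: positive negative positive positive negative

Derivation:
Gear 0 (driver): positive (depth 0)
  gear 1: meshes with gear 0 -> depth 1 -> negative (opposite of gear 0)
  gear 2: meshes with gear 1 -> depth 2 -> positive (opposite of gear 1)
  gear 3: meshes with gear 1 -> depth 2 -> positive (opposite of gear 1)
  gear 4: meshes with gear 2 -> depth 3 -> negative (opposite of gear 2)
  gear 5: meshes with gear 4 -> depth 4 -> positive (opposite of gear 4)
Queried indices 0, 1, 2, 3, 4 -> positive, negative, positive, positive, negative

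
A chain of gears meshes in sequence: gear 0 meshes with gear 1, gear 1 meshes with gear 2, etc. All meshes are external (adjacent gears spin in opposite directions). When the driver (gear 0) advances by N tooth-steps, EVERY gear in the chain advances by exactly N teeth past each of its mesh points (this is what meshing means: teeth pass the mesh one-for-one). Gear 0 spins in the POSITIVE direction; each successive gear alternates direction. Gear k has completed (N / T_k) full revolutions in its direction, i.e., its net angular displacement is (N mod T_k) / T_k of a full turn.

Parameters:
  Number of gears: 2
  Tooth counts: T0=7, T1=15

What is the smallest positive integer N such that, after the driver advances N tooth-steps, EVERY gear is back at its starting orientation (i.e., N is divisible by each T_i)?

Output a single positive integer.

Answer: 105

Derivation:
Gear k returns to start when N is a multiple of T_k.
All gears at start simultaneously when N is a common multiple of [7, 15]; the smallest such N is lcm(7, 15).
Start: lcm = T0 = 7
Fold in T1=15: gcd(7, 15) = 1; lcm(7, 15) = 7 * 15 / 1 = 105 / 1 = 105
Full cycle length = 105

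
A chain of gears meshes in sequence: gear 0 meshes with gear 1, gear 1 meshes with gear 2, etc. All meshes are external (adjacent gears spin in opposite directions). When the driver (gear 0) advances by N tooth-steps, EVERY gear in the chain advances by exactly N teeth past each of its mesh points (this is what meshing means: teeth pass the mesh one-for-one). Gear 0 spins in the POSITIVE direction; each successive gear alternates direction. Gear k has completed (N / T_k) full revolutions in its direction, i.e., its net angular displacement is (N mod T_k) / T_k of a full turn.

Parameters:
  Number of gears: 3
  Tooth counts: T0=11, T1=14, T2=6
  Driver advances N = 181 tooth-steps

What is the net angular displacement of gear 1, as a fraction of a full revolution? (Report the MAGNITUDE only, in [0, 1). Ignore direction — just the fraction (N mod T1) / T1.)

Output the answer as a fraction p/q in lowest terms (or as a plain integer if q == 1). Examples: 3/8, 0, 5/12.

Answer: 13/14

Derivation:
Chain of 3 gears, tooth counts: [11, 14, 6]
  gear 0: T0=11, direction=positive, advance = 181 mod 11 = 5 teeth = 5/11 turn
  gear 1: T1=14, direction=negative, advance = 181 mod 14 = 13 teeth = 13/14 turn
  gear 2: T2=6, direction=positive, advance = 181 mod 6 = 1 teeth = 1/6 turn
Gear 1: 181 mod 14 = 13
Fraction = 13 / 14 = 13/14 (gcd(13,14)=1) = 13/14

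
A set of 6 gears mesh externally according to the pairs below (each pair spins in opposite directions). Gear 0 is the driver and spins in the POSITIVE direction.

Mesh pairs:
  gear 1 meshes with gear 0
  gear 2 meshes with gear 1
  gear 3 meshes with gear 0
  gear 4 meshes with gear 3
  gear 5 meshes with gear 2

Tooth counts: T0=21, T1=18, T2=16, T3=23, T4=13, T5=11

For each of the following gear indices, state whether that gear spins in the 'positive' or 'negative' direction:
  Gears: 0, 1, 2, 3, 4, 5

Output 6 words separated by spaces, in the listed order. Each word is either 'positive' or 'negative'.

Answer: positive negative positive negative positive negative

Derivation:
Gear 0 (driver): positive (depth 0)
  gear 1: meshes with gear 0 -> depth 1 -> negative (opposite of gear 0)
  gear 2: meshes with gear 1 -> depth 2 -> positive (opposite of gear 1)
  gear 3: meshes with gear 0 -> depth 1 -> negative (opposite of gear 0)
  gear 4: meshes with gear 3 -> depth 2 -> positive (opposite of gear 3)
  gear 5: meshes with gear 2 -> depth 3 -> negative (opposite of gear 2)
Queried indices 0, 1, 2, 3, 4, 5 -> positive, negative, positive, negative, positive, negative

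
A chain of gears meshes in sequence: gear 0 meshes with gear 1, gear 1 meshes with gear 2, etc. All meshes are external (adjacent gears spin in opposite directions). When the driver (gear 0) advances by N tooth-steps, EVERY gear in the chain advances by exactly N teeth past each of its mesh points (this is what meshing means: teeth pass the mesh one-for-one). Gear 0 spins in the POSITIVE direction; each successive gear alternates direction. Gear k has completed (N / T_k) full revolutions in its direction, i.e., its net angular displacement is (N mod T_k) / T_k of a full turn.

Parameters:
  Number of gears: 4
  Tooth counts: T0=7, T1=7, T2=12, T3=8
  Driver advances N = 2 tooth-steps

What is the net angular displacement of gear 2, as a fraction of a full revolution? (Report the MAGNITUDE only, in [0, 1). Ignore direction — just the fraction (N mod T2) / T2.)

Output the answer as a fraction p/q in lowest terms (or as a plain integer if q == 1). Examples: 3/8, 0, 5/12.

Answer: 1/6

Derivation:
Chain of 4 gears, tooth counts: [7, 7, 12, 8]
  gear 0: T0=7, direction=positive, advance = 2 mod 7 = 2 teeth = 2/7 turn
  gear 1: T1=7, direction=negative, advance = 2 mod 7 = 2 teeth = 2/7 turn
  gear 2: T2=12, direction=positive, advance = 2 mod 12 = 2 teeth = 2/12 turn
  gear 3: T3=8, direction=negative, advance = 2 mod 8 = 2 teeth = 2/8 turn
Gear 2: 2 mod 12 = 2
Fraction = 2 / 12 = 1/6 (gcd(2,12)=2) = 1/6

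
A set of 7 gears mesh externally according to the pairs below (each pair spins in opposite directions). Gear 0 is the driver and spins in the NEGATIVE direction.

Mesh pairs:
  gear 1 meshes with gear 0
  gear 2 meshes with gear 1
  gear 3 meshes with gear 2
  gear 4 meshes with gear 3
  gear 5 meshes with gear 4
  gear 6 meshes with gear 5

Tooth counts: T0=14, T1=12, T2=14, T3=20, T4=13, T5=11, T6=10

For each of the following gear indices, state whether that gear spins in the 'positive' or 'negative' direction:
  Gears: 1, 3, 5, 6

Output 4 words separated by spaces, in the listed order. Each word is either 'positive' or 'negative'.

Answer: positive positive positive negative

Derivation:
Gear 0 (driver): negative (depth 0)
  gear 1: meshes with gear 0 -> depth 1 -> positive (opposite of gear 0)
  gear 2: meshes with gear 1 -> depth 2 -> negative (opposite of gear 1)
  gear 3: meshes with gear 2 -> depth 3 -> positive (opposite of gear 2)
  gear 4: meshes with gear 3 -> depth 4 -> negative (opposite of gear 3)
  gear 5: meshes with gear 4 -> depth 5 -> positive (opposite of gear 4)
  gear 6: meshes with gear 5 -> depth 6 -> negative (opposite of gear 5)
Queried indices 1, 3, 5, 6 -> positive, positive, positive, negative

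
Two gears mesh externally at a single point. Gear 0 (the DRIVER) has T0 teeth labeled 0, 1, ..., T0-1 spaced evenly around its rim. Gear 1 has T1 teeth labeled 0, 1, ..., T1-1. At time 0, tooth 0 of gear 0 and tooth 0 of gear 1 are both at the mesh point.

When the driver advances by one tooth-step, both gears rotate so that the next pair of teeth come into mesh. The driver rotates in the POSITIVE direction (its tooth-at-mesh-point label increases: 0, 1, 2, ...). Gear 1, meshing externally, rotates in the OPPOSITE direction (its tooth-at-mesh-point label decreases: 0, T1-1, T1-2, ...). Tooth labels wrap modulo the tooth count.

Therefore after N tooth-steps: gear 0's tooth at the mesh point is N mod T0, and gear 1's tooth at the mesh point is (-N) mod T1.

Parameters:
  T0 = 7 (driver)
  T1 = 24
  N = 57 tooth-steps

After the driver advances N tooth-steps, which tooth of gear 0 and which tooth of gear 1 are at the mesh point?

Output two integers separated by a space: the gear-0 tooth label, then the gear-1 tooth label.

Answer: 1 15

Derivation:
Gear 0 (driver, T0=7): tooth at mesh = N mod T0
  57 = 8 * 7 + 1, so 57 mod 7 = 1
  gear 0 tooth = 1
Gear 1 (driven, T1=24): tooth at mesh = (-N) mod T1
  57 = 2 * 24 + 9, so 57 mod 24 = 9
  (-57) mod 24 = (-9) mod 24 = 24 - 9 = 15
Mesh after 57 steps: gear-0 tooth 1 meets gear-1 tooth 15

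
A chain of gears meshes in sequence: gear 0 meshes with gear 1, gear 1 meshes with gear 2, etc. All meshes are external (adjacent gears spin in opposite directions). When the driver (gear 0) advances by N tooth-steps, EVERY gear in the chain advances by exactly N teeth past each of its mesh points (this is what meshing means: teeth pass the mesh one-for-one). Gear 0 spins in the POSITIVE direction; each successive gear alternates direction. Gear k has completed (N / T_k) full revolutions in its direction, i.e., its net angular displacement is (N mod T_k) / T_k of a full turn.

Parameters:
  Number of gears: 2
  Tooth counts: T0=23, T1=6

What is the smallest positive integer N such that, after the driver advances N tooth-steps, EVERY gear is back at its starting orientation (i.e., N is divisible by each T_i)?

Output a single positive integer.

Answer: 138

Derivation:
Gear k returns to start when N is a multiple of T_k.
All gears at start simultaneously when N is a common multiple of [23, 6]; the smallest such N is lcm(23, 6).
Start: lcm = T0 = 23
Fold in T1=6: gcd(23, 6) = 1; lcm(23, 6) = 23 * 6 / 1 = 138 / 1 = 138
Full cycle length = 138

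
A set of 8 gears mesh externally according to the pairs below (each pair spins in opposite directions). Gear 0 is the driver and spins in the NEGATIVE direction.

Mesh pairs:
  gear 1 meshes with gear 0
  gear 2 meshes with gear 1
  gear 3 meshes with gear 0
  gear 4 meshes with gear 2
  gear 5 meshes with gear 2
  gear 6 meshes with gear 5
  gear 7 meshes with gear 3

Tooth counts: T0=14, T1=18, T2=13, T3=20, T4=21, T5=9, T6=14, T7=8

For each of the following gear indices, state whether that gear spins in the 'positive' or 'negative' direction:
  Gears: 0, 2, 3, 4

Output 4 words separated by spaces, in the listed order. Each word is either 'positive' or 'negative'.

Answer: negative negative positive positive

Derivation:
Gear 0 (driver): negative (depth 0)
  gear 1: meshes with gear 0 -> depth 1 -> positive (opposite of gear 0)
  gear 2: meshes with gear 1 -> depth 2 -> negative (opposite of gear 1)
  gear 3: meshes with gear 0 -> depth 1 -> positive (opposite of gear 0)
  gear 4: meshes with gear 2 -> depth 3 -> positive (opposite of gear 2)
  gear 5: meshes with gear 2 -> depth 3 -> positive (opposite of gear 2)
  gear 6: meshes with gear 5 -> depth 4 -> negative (opposite of gear 5)
  gear 7: meshes with gear 3 -> depth 2 -> negative (opposite of gear 3)
Queried indices 0, 2, 3, 4 -> negative, negative, positive, positive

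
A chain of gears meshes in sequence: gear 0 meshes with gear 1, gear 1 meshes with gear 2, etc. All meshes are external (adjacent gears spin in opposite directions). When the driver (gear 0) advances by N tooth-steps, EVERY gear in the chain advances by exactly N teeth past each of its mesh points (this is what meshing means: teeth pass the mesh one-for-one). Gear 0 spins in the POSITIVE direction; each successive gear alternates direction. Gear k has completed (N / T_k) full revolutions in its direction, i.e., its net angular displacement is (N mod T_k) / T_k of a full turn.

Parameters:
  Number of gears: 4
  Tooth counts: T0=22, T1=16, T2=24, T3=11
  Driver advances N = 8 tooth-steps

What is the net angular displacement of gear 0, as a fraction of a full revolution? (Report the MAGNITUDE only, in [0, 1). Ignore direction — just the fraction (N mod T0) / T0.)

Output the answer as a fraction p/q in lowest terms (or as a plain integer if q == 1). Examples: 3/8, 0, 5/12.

Chain of 4 gears, tooth counts: [22, 16, 24, 11]
  gear 0: T0=22, direction=positive, advance = 8 mod 22 = 8 teeth = 8/22 turn
  gear 1: T1=16, direction=negative, advance = 8 mod 16 = 8 teeth = 8/16 turn
  gear 2: T2=24, direction=positive, advance = 8 mod 24 = 8 teeth = 8/24 turn
  gear 3: T3=11, direction=negative, advance = 8 mod 11 = 8 teeth = 8/11 turn
Gear 0: 8 mod 22 = 8
Fraction = 8 / 22 = 4/11 (gcd(8,22)=2) = 4/11

Answer: 4/11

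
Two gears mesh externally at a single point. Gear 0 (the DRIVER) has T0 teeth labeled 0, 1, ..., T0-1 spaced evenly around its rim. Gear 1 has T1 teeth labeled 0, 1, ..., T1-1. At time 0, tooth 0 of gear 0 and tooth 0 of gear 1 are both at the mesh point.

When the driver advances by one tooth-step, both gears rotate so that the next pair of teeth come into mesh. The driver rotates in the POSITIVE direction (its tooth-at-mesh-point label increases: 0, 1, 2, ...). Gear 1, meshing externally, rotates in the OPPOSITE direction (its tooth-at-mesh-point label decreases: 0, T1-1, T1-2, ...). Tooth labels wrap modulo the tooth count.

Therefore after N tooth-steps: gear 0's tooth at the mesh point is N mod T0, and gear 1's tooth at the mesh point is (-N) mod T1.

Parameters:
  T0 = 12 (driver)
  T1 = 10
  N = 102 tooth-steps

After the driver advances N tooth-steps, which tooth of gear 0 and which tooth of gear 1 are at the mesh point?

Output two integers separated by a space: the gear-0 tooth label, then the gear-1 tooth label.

Gear 0 (driver, T0=12): tooth at mesh = N mod T0
  102 = 8 * 12 + 6, so 102 mod 12 = 6
  gear 0 tooth = 6
Gear 1 (driven, T1=10): tooth at mesh = (-N) mod T1
  102 = 10 * 10 + 2, so 102 mod 10 = 2
  (-102) mod 10 = (-2) mod 10 = 10 - 2 = 8
Mesh after 102 steps: gear-0 tooth 6 meets gear-1 tooth 8

Answer: 6 8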